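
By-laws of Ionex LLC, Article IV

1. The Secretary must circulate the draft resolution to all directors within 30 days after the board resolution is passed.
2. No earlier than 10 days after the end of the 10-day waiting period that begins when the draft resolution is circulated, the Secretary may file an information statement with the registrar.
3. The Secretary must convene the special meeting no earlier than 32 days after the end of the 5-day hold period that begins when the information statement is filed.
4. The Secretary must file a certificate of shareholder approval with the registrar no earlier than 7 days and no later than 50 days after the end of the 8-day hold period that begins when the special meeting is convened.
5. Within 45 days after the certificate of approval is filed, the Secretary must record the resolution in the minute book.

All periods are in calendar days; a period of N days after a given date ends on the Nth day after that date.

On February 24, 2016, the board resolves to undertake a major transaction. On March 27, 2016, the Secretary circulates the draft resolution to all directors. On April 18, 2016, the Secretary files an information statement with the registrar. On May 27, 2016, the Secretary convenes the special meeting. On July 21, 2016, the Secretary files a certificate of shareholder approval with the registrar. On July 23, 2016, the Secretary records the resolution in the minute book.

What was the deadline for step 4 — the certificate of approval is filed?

July 24, 2016

The special meeting is convened on May 27, 2016; the 8-day hold period therefore ends June 4, 2016, and step 4 runs from that date. The window is 7–50 days after June 4, 2016; it closes on July 24, 2016.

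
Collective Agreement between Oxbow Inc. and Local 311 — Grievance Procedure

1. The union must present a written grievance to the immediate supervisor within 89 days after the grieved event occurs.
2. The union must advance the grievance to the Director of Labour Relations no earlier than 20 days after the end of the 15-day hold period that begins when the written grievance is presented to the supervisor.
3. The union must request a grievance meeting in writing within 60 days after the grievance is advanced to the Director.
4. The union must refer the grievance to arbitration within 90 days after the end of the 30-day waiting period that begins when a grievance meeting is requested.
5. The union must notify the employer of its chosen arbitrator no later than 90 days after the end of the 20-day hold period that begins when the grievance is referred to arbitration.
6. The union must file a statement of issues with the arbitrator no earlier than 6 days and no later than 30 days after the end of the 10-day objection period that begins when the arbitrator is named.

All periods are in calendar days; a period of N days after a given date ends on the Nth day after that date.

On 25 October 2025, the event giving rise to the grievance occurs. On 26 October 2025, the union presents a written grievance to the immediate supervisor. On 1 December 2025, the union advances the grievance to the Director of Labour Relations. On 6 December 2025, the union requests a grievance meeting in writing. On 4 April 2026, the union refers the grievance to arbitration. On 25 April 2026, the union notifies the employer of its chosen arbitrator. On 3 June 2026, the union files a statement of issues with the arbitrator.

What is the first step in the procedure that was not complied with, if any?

Step 1: 89 days after 25 October 2025 (when the grieved event occurs) is 22 January 2026; completed 26 October 2025, before the deadline.
Step 2: the earliest permitted date is 20 days after 10 November 2025 (end of the 15-day hold period, which began when the written grievance is presented to the supervisor on 26 October 2025), i.e. 30 November 2025; 1 December 2025 is on or after that date.
Step 3: 60 days after 1 December 2025 (when the grievance is advanced to the Director) is 30 January 2026; done 6 December 2025 — timely.
Step 4: 90 days after 5 January 2026 (end of the 30-day waiting period, which began when a grievance meeting is requested on 6 December 2025) is 5 April 2026; completed 4 April 2026, before the deadline.
Step 5: 90 days after 24 April 2026 (end of the 20-day hold period, which began when the grievance is referred to arbitration on 4 April 2026) is 23 July 2026; done 25 April 2026 — timely.
Step 6: the window is 6–30 days after 5 May 2026 (end of the 10-day objection period, which began when the arbitrator is named on 25 April 2026), so 11 May 2026 through 4 June 2026; done 3 June 2026 — within the window.

None — every step was satisfied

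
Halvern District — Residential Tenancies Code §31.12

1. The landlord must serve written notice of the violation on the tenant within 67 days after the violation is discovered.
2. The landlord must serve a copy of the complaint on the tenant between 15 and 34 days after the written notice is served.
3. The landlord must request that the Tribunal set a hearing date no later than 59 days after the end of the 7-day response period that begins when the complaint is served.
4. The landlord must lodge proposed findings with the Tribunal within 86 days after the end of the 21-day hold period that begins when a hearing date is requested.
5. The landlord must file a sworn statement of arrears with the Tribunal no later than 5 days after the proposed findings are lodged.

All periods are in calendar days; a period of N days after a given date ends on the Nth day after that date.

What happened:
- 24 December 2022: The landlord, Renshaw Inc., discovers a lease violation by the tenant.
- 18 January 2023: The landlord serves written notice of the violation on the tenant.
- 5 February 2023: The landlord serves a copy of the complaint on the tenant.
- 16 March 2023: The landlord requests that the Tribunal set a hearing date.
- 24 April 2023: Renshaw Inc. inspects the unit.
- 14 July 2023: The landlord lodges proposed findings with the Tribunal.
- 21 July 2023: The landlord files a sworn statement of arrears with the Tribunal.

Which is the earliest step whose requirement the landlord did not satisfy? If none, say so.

Step 4

(1) due by 24 December 2022 + 67 days = 1 March 2023; completed 18 January 2023, before the deadline.
(2) the permitted window runs from 18 January 2023 + 15 = 2 February 2023 to 18 January 2023 + 34 = 21 February 2023; done 5 February 2023 — within the window.
(3) due by 12 February 2023 + 59 days = 12 April 2023; 16 March 2023 is within that limit.
(4) due by 6 April 2023 + 86 days = 1 July 2023; not done until 14 July 2023, 13 days after the deadline.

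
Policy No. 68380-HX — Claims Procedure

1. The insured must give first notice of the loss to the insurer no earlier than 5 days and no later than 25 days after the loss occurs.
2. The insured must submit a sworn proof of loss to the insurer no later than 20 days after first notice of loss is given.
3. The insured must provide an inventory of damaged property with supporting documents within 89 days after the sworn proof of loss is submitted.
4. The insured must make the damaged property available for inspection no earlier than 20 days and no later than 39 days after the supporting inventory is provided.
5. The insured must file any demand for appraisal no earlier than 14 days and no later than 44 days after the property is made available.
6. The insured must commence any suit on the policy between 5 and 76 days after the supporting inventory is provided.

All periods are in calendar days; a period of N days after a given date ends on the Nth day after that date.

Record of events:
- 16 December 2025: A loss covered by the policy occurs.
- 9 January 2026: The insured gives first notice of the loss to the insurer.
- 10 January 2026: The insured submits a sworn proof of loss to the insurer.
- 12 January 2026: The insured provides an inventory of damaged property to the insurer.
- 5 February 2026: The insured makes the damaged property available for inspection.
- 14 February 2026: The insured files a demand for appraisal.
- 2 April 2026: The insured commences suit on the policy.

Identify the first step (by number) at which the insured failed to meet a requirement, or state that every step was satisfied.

Step 1 — 5 and 25 days from 16 December 2025 (when the loss occurs) are 21 December 2025 and 10 January 2026 respectively; done 9 January 2026 — within the window.
Step 2 — counting 20 days from 9 January 2026 (when first notice of loss is given) gives a deadline of 29 January 2026; done 10 January 2026 — timely.
Step 3 — counting 89 days from 10 January 2026 (when the sworn proof of loss is submitted) gives a deadline of 9 April 2026; completed 12 January 2026, before the deadline.
Step 4 — 20 and 39 days from 12 January 2026 (when the supporting inventory is provided) are 1 February 2026 and 20 February 2026 respectively; done 5 February 2026 — within the window.
Step 5 — 14 and 44 days from 5 February 2026 (when the property is made available) are 19 February 2026 and 21 March 2026 respectively; 14 February 2026 is 5 days too early.
No need to go further; step 5 was not satisfied.

Step 5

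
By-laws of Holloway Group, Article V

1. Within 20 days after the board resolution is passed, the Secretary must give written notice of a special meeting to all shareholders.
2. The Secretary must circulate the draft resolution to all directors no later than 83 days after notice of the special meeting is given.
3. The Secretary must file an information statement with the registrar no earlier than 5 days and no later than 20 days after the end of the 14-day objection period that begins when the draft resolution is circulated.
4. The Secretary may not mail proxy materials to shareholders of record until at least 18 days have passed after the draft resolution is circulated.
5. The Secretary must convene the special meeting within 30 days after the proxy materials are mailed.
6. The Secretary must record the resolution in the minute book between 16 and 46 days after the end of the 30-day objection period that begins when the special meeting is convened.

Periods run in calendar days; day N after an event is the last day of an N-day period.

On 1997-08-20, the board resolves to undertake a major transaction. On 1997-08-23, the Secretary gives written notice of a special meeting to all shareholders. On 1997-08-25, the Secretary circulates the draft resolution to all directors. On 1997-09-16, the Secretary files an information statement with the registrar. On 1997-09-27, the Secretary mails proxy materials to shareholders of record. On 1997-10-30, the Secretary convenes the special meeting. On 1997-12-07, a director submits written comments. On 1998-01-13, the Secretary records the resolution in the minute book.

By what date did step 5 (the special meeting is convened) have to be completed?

1997-10-27

Step 5 runs from 1997-09-27, when the proxy materials are mailed. 30 days after 1997-09-27 is 1997-10-27.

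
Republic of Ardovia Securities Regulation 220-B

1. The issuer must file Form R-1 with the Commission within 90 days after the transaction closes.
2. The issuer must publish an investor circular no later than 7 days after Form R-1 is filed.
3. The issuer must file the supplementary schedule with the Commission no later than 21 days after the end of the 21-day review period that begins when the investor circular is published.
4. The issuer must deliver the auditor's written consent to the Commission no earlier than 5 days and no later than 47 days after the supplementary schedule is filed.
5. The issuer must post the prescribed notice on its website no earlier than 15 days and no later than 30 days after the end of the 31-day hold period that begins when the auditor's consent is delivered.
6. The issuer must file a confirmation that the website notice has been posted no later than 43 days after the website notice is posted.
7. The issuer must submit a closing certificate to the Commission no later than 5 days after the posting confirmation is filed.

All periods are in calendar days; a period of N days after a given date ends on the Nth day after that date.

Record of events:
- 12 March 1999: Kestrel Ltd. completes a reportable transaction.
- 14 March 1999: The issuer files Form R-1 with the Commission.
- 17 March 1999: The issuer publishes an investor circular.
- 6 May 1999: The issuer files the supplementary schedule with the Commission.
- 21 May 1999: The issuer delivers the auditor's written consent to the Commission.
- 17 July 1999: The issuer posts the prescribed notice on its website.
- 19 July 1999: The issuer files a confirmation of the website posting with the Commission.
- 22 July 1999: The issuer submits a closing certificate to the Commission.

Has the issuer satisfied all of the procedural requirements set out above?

No

Step 1: 90 days after 12 March 1999 (when the transaction closes) is 10 June 1999; done 14 March 1999 — timely.
Step 2: 7 days after 14 March 1999 (when Form R-1 is filed) is 21 March 1999; done 17 March 1999 — timely.
Step 3: 21 days after 7 April 1999 (end of the 21-day review period, which began when the investor circular is published on 17 March 1999) is 28 April 1999; done 6 May 1999 — 8 days late.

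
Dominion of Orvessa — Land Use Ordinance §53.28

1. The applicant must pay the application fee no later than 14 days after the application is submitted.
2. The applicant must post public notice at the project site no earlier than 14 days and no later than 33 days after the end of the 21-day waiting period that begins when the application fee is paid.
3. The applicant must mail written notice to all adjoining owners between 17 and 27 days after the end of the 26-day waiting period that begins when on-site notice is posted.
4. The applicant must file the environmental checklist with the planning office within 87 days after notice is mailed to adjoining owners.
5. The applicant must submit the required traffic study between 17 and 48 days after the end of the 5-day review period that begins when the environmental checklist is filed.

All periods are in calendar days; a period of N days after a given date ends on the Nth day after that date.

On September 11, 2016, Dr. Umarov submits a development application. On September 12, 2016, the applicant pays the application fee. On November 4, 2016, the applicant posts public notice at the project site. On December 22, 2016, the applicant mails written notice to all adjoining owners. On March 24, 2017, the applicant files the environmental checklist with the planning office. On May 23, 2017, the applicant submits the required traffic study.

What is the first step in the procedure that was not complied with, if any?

(1) due by September 11, 2016 + 14 days = September 25, 2016; completed September 12, 2016, before the deadline.
(2) the permitted window runs from October 3, 2016 + 14 = October 17, 2016 to October 3, 2016 + 33 = November 5, 2016; done November 4, 2016 — within the window.
(3) the permitted window runs from November 30, 2016 + 17 = December 17, 2016 to November 30, 2016 + 27 = December 27, 2016; done December 22, 2016 — within the window.
(4) due by December 22, 2016 + 87 days = March 19, 2017; March 24, 2017 misses that deadline by 5 days.

Step 4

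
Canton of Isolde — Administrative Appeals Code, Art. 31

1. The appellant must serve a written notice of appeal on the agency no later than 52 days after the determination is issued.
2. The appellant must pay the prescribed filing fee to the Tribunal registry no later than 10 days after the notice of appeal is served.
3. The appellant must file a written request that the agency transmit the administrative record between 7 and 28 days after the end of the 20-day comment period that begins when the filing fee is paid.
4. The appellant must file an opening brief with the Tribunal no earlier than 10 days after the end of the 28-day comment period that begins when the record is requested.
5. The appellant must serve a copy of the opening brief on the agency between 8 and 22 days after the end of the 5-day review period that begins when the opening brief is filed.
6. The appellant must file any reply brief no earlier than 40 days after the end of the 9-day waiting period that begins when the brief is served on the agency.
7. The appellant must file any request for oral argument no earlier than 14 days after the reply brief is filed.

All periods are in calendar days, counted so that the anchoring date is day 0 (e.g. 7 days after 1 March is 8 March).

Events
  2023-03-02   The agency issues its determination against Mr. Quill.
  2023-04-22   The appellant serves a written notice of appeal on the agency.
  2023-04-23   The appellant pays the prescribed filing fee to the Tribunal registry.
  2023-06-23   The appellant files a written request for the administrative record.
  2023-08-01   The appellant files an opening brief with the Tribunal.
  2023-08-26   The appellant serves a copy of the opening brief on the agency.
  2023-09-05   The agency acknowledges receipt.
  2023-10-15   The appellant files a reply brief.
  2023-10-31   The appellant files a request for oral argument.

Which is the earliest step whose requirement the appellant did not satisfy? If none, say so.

Step 3

(1) due by 2023-03-02 + 52 days = 2023-04-23; 2023-04-22 is within that limit.
(2) due by 2023-04-22 + 10 days = 2023-05-02; completed 2023-04-23, before the deadline.
(3) the permitted window runs from 2023-05-13 + 7 = 2023-05-20 to 2023-05-13 + 28 = 2023-06-10; 2023-06-23 is 13 days past the end of the window.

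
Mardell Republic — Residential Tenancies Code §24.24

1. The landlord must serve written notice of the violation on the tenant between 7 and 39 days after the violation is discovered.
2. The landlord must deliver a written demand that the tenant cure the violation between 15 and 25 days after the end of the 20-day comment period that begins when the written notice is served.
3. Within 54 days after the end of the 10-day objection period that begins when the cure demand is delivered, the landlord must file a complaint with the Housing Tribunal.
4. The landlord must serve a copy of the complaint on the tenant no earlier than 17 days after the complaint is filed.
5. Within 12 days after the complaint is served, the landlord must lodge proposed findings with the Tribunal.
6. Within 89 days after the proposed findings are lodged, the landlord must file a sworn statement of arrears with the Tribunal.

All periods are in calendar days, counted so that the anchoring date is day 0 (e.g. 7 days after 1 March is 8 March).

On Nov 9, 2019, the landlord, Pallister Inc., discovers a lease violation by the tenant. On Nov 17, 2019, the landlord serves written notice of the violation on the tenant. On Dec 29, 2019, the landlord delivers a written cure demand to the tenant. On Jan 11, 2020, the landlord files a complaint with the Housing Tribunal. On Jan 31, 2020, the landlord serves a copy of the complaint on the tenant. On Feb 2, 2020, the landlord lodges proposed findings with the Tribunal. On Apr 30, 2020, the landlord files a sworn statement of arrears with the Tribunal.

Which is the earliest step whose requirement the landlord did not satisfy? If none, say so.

None — every step was satisfied

Step 1 — 7 and 39 days from Nov 9, 2019 (when the violation is discovered) are Nov 16, 2019 and Dec 18, 2019 respectively; done Nov 17, 2019 — within the window.
Step 2 — 15 and 25 days from Dec 7, 2019 (end of the 20-day comment period, which began when the written notice is served on Nov 17, 2019) are Dec 22, 2019 and Jan 1, 2020 respectively; Dec 29, 2019 falls inside that range.
Step 3 — counting 54 days from Jan 8, 2020 (end of the 10-day objection period, which began when the cure demand is delivered on Dec 29, 2019) gives a deadline of Mar 2, 2020; Jan 11, 2020 is within that limit.
Step 4 — must wait 17 days from Jan 11, 2020 (when the complaint is filed), so not before Jan 28, 2020; Jan 31, 2020 is on or after that date.
Step 5 — counting 12 days from Jan 31, 2020 (when the complaint is served) gives a deadline of Feb 12, 2020; completed Feb 2, 2020, before the deadline.
Step 6 — counting 89 days from Feb 2, 2020 (when the proposed findings are lodged) gives a deadline of May 1, 2020; done Apr 30, 2020 — timely.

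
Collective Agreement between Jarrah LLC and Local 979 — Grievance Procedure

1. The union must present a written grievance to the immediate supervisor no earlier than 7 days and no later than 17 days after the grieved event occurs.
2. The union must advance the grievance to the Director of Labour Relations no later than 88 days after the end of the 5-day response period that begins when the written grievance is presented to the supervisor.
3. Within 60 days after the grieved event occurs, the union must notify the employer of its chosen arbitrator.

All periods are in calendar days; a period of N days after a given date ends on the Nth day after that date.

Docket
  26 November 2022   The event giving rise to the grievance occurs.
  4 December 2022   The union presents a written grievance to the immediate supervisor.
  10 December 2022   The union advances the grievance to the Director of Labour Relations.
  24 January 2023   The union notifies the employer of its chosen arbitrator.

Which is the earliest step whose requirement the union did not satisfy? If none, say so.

None — every step was satisfied

(1) the permitted window runs from 26 November 2022 + 7 = 3 December 2022 to 26 November 2022 + 17 = 13 December 2022; 4 December 2022 falls inside that range.
(2) due by 9 December 2022 + 88 days = 7 March 2023; done 10 December 2022 — timely.
(3) due by 26 November 2022 + 60 days = 25 January 2023; completed 24 January 2023, before the deadline.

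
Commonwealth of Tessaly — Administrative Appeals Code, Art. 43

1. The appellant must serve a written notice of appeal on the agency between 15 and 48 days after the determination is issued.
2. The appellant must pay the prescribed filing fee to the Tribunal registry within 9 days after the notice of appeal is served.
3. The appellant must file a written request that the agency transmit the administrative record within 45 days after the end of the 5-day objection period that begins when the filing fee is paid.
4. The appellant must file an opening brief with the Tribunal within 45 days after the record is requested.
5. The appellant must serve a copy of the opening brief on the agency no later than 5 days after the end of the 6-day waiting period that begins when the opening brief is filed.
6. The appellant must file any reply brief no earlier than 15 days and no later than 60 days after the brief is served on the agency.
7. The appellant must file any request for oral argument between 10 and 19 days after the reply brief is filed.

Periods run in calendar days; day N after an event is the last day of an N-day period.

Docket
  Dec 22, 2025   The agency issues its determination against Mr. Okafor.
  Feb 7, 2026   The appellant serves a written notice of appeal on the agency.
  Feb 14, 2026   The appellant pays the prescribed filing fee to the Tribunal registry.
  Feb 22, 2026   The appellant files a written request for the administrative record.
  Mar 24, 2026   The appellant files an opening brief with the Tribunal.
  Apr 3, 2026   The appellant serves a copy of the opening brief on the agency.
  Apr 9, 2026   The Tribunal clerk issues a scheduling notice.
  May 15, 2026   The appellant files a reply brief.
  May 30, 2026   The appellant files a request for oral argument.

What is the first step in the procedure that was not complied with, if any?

Step 1: the window is 15–48 days after Dec 22, 2025 (when the determination is issued), so Jan 6, 2026 through Feb 8, 2026; done Feb 7, 2026 — within the window.
Step 2: 9 days after Feb 7, 2026 (when the notice of appeal is served) is Feb 16, 2026; completed Feb 14, 2026, before the deadline.
Step 3: 45 days after Feb 19, 2026 (end of the 5-day objection period, which began when the filing fee is paid on Feb 14, 2026) is Apr 5, 2026; completed Feb 22, 2026, before the deadline.
Step 4: 45 days after Feb 22, 2026 (when the record is requested) is Apr 8, 2026; Mar 24, 2026 is within that limit.
Step 5: 5 days after Mar 30, 2026 (end of the 6-day waiting period, which began when the opening brief is filed on Mar 24, 2026) is Apr 4, 2026; done Apr 3, 2026 — timely.
Step 6: the window is 15–60 days after Apr 3, 2026 (when the brief is served on the agency), so Apr 18, 2026 through Jun 2, 2026; done May 15, 2026, which is between those dates.
Step 7: the window is 10–19 days after May 15, 2026 (when the reply brief is filed), so May 25, 2026 through Jun 3, 2026; May 30, 2026 falls inside that range.

None — every step was satisfied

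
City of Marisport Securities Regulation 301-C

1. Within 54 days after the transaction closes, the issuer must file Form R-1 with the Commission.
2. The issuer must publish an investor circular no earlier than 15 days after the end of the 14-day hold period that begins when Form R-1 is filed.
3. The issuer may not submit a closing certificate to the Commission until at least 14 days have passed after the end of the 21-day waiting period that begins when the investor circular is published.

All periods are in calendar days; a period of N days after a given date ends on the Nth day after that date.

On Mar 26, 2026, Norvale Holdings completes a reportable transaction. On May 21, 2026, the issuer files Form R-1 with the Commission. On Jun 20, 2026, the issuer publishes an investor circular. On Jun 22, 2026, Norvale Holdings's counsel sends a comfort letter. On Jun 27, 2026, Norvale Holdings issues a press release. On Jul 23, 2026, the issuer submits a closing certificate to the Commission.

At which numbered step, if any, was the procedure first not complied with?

Step 1

(1) due by Mar 26, 2026 + 54 days = May 19, 2026; May 21, 2026 misses that deadline by 2 days.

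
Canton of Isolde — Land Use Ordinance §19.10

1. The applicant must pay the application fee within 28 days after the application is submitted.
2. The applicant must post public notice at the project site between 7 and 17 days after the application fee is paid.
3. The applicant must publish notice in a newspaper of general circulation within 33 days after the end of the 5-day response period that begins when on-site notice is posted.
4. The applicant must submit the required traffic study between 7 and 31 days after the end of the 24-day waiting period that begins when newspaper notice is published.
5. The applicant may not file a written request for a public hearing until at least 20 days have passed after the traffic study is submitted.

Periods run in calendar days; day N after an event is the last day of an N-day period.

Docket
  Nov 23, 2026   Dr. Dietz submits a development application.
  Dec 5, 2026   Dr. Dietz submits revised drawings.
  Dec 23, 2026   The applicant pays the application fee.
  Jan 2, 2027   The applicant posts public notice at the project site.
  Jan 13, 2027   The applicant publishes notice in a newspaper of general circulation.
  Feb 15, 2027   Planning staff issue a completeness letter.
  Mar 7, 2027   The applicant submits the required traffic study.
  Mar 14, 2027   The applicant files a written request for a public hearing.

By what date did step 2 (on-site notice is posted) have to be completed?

Step 2 runs from Dec 23, 2026, when the application fee is paid. The window is 7–17 days after Dec 23, 2026; it closes on Jan 9, 2027.

Jan 9, 2027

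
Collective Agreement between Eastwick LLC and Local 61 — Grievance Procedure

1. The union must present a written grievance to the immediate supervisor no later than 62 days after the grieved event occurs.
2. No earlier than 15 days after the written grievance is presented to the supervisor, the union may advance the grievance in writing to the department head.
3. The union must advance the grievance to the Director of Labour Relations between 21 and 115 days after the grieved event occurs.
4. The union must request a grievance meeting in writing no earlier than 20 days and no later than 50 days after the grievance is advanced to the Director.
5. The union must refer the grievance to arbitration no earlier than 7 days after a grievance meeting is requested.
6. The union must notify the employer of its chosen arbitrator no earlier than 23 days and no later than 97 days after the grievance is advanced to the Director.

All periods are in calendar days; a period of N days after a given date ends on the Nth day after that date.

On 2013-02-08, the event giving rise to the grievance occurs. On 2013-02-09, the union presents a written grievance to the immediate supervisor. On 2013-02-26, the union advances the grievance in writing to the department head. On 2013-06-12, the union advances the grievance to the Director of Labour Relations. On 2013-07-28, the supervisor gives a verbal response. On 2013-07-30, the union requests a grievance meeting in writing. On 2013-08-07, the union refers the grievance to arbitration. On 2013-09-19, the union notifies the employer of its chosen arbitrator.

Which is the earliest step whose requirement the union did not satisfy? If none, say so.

Step 3

Step 1: 62 days after 2013-02-08 (when the grieved event occurs) is 2013-04-11; done 2013-02-09 — timely.
Step 2: the earliest permitted date is 15 days after 2013-02-09 (when the written grievance is presented to the supervisor), i.e. 2013-02-24; done 2013-02-26 — permitted.
Step 3: the window is 21–115 days after 2013-02-08 (when the grieved event occurs), so 2013-03-01 through 2013-06-03; 2013-06-12 is 9 days past the end of the window.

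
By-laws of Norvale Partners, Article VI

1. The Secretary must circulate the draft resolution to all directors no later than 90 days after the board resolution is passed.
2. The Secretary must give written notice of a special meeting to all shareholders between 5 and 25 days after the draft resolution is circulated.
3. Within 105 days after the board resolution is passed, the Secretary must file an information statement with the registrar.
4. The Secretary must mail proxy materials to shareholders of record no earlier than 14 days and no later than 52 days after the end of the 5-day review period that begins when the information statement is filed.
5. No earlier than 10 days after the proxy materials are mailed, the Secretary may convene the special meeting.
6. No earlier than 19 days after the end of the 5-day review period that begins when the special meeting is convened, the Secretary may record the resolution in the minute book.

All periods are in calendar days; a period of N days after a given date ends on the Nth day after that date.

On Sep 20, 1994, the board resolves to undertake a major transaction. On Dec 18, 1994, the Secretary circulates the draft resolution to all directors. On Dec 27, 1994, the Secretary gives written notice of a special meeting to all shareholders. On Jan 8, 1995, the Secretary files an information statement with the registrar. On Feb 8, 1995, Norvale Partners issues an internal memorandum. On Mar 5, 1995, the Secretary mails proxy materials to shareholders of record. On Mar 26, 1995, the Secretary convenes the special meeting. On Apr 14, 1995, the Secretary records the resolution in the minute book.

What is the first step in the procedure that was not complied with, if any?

(1) due by Sep 20, 1994 + 90 days = Dec 19, 1994; Dec 18, 1994 is within that limit.
(2) the permitted window runs from Dec 18, 1994 + 5 = Dec 23, 1994 to Dec 18, 1994 + 25 = Jan 12, 1995; done Dec 27, 1994, which is between those dates.
(3) due by Sep 20, 1994 + 105 days = Jan 3, 1995; not done until Jan 8, 1995, 5 days after the deadline.
The procedure was therefore not followed at step 3.

Step 3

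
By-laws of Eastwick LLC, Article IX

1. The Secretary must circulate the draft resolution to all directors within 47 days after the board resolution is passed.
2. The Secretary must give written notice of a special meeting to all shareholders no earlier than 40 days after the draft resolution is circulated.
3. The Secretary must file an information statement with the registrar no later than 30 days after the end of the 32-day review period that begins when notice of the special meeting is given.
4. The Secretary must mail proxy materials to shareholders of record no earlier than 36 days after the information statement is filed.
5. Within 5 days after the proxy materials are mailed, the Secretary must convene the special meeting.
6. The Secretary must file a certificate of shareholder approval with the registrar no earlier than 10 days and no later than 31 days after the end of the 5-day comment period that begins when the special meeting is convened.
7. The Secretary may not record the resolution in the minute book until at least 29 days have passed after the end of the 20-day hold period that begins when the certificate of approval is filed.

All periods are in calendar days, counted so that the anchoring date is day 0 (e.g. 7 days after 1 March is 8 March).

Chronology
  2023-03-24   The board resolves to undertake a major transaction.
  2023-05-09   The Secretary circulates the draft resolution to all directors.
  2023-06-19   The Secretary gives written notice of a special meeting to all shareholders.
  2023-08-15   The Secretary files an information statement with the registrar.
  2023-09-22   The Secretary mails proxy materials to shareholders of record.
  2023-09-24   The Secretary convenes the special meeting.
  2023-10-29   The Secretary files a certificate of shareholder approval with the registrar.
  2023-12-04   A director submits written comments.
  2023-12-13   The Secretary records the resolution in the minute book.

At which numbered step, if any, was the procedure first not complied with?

Step 1: 47 days after 2023-03-24 (when the board resolution is passed) is 2023-05-10; 2023-05-09 is within that limit.
Step 2: the earliest permitted date is 40 days after 2023-05-09 (when the draft resolution is circulated), i.e. 2023-06-18; done 2023-06-19, after the minimum wait.
Step 3: 30 days after 2023-07-21 (end of the 32-day review period, which began when notice of the special meeting is given on 2023-06-19) is 2023-08-20; completed 2023-08-15, before the deadline.
Step 4: the earliest permitted date is 36 days after 2023-08-15 (when the information statement is filed), i.e. 2023-09-20; 2023-09-22 is on or after that date.
Step 5: 5 days after 2023-09-22 (when the proxy materials are mailed) is 2023-09-27; done 2023-09-24 — timely.
Step 6: the window is 10–31 days after 2023-09-29 (end of the 5-day comment period, which began when the special meeting is convened on 2023-09-24), so 2023-10-09 through 2023-10-30; done 2023-10-29, which is between those dates.
Step 7: the earliest permitted date is 29 days after 2023-11-18 (end of the 20-day hold period, which began when the certificate of approval is filed on 2023-10-29), i.e. 2023-12-17; acted on 2023-12-13, 4 days prematurely.
That is the first point of non-compliance.

Step 7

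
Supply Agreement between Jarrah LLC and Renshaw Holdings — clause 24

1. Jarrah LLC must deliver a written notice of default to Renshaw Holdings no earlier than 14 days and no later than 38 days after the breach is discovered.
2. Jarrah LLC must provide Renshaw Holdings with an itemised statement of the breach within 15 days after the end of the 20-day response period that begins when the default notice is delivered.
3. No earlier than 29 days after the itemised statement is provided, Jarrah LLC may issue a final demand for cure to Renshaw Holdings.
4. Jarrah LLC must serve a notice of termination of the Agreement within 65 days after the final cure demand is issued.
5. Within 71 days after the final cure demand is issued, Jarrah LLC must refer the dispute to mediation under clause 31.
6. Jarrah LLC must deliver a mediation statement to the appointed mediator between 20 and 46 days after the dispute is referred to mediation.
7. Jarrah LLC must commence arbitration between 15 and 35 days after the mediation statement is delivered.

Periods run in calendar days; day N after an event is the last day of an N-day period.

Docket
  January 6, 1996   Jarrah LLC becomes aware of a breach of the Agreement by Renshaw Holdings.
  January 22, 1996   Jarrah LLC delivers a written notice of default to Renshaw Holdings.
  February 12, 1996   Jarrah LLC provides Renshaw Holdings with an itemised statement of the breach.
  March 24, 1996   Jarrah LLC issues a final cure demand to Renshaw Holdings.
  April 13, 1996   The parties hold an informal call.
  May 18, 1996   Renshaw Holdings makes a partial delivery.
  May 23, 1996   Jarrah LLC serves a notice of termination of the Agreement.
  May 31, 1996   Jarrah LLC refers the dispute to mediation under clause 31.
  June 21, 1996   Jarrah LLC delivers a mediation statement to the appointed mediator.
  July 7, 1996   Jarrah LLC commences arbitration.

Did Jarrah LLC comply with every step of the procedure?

Step 1: the window is 14–38 days after January 6, 1996 (when the breach is discovered), so January 20, 1996 through February 13, 1996; done January 22, 1996 — within the window.
Step 2: 15 days after February 11, 1996 (end of the 20-day response period, which began when the default notice is delivered on January 22, 1996) is February 26, 1996; February 12, 1996 is within that limit.
Step 3: the earliest permitted date is 29 days after February 12, 1996 (when the itemised statement is provided), i.e. March 12, 1996; done March 24, 1996, after the minimum wait.
Step 4: 65 days after March 24, 1996 (when the final cure demand is issued) is May 28, 1996; done May 23, 1996 — timely.
Step 5: 71 days after March 24, 1996 (when the final cure demand is issued) is June 3, 1996; done May 31, 1996 — timely.
Step 6: the window is 20–46 days after May 31, 1996 (when the dispute is referred to mediation), so June 20, 1996 through July 16, 1996; June 21, 1996 falls inside that range.
Step 7: the window is 15–35 days after June 21, 1996 (when the mediation statement is delivered), so July 6, 1996 through July 26, 1996; July 7, 1996 falls inside that range.

Yes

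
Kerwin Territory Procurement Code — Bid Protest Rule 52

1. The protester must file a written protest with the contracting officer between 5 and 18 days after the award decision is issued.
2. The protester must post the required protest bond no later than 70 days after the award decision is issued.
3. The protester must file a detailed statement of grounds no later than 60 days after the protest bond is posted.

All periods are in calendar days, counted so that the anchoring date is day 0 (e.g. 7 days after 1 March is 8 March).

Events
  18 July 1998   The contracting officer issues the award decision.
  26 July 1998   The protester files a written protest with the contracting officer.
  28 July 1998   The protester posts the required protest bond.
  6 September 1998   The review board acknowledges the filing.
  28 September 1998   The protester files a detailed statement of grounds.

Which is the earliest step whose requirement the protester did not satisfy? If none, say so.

Step 1 — 5 and 18 days from 18 July 1998 (when the award decision is issued) are 23 July 1998 and 5 August 1998 respectively; 26 July 1998 falls inside that range.
Step 2 — counting 70 days from 18 July 1998 (when the award decision is issued) gives a deadline of 26 September 1998; completed 28 July 1998, before the deadline.
Step 3 — counting 60 days from 28 July 1998 (when the protest bond is posted) gives a deadline of 26 September 1998; not done until 28 September 1998, 2 days after the deadline.

Step 3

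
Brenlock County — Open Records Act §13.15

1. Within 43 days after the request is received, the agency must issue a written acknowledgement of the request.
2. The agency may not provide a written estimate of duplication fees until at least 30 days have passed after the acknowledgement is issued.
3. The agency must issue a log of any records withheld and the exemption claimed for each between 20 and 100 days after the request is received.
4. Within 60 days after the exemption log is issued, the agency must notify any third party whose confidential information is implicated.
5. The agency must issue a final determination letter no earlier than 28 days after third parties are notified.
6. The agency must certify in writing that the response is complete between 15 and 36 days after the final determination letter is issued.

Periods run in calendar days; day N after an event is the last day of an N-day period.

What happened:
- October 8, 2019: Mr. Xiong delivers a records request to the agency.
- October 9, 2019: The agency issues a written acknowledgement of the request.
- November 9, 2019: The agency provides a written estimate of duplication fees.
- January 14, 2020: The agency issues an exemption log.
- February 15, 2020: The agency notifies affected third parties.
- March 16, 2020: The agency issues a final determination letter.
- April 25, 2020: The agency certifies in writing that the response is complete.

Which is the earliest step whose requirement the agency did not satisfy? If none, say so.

Step 1: 43 days after October 8, 2019 (when the request is received) is November 20, 2019; completed October 9, 2019, before the deadline.
Step 2: the earliest permitted date is 30 days after October 9, 2019 (when the acknowledgement is issued), i.e. November 8, 2019; November 9, 2019 is on or after that date.
Step 3: the window is 20–100 days after October 8, 2019 (when the request is received), so October 28, 2019 through January 16, 2020; done January 14, 2020 — within the window.
Step 4: 60 days after January 14, 2020 (when the exemption log is issued) is March 14, 2020; done February 15, 2020 — timely.
Step 5: the earliest permitted date is 28 days after February 15, 2020 (when third parties are notified), i.e. March 14, 2020; done March 16, 2020 — permitted.
Step 6: the window is 15–36 days after March 16, 2020 (when the final determination letter is issued), so March 31, 2020 through April 21, 2020; done April 25, 2020 — 4 days after the window closed.

Step 6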